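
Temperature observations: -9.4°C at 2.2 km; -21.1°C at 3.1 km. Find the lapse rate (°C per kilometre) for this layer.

Γ = −ΔT/Δz = (-9.4 − (-21.1)) / (3100 − 2200) m
  = 11.7°C / 0.9 km = 13°C/km

13°C/km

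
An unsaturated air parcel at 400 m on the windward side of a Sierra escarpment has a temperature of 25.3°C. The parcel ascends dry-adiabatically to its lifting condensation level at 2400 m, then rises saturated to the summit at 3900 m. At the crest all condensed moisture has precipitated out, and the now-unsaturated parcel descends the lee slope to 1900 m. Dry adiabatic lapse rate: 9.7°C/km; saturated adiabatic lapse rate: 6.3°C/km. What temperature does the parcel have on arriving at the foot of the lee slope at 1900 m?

15.85°C

Dry to 2400 m: -9.7 × 2 km = -19.4°C, so T = 5.9°C.
Saturated to 3900 m: -6.3 × 1.5 km = -9.45°C, so T = -3.55°C.
Dry descent to 1900 m: +9.7 × 2 km = +19.4°C, so T = 15.85°C.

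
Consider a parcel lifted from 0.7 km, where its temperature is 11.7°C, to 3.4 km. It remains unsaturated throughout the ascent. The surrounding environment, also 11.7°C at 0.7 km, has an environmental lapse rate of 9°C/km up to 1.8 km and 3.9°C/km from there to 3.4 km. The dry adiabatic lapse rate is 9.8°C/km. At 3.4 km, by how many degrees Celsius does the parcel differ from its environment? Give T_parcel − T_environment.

Parcel:
  700–3400 m, dry: Δz = 2.7 km ⇒ ΔT = -26.46°C; T = -14.76°C
Environment:
  700–1800 m, environment, lower layer: Δz = 1.1 km ⇒ ΔT = -9.9°C; T = 1.8°C
  1800–3400 m, environment, upper layer: Δz = 1.6 km ⇒ ΔT = -6.24°C; T = -4.44°C
T_parcel − T_env = -14.76 − (-4.44) = -10.32°C

-10.32°C (parcel cooler than environment)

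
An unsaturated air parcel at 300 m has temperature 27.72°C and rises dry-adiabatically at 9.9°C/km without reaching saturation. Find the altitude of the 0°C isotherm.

Height above start = (27.72 − 0) / 9.9 = 2.8 km
Altitude = 300 m + 2800 m = 3100 m

3100 m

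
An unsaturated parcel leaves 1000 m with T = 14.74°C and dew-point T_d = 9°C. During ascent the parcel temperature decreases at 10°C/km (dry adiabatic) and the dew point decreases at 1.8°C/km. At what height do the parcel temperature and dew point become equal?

1700 m

T and T_d converge at 10 − 1.8 = 8.2°C per km
Height above start = (14.74 − 9) / 8.2 = 0.7 km
LCL altitude = 1000 m + 700 m = 1700 m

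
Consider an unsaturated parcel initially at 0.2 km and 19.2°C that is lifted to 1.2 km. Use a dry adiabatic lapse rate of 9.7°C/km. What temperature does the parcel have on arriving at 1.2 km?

9.5°C

200–1200 m, dry adiabatic: Δz = 1 km ⇒ ΔT = -9.7°C; T = 9.5°C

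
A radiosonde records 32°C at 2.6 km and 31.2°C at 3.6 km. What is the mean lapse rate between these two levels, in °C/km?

Γ = −ΔT/Δz = (32 − 31.2) / (3600 − 2600) m
  = 0.8°C / 1 km = 0.8°C/km

0.8°C/km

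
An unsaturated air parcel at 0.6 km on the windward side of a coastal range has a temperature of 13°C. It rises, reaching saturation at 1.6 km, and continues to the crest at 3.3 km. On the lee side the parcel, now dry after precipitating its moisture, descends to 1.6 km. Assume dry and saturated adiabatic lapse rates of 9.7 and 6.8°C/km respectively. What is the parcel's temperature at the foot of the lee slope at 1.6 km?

8.23°C

From 600 m to 1600 m (dry): cools by 9.7 × 1 = 9.7°C, giving 3.3°C.
From 1600 m to 3300 m (saturated): cools by 6.8 × 1.7 = 11.56°C, giving -8.26°C.
From 3300 m to 1600 m (dry descent): warms by 9.7 × 1.7 = 16.49°C, giving 8.23°C.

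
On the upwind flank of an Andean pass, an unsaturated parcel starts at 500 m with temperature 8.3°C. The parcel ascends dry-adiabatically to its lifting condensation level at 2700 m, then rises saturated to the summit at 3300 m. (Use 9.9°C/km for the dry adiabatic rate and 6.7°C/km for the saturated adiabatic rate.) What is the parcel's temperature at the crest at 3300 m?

500 → 2700 m (dry, 9.9°C/km): ΔT = -9.9 × 2.2 = -21.78°C → T = -13.48°C
2700 → 3300 m (saturated, 6.7°C/km): ΔT = -6.7 × 0.6 = -4.02°C → T = -17.5°C

-17.5°C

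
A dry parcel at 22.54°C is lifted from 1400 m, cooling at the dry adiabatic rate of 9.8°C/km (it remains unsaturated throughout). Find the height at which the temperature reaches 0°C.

Height above start = (22.54 − 0) / 9.8 = 2.3 km
Altitude = 1400 m + 2300 m = 3700 m

3700 m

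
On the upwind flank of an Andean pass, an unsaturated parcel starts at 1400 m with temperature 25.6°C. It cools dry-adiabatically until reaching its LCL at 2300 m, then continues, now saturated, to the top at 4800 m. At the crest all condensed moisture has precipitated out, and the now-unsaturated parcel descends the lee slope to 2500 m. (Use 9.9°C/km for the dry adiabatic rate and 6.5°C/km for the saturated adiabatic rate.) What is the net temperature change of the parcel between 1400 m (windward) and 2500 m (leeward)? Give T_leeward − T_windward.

-2.39°C

Dry to 2300 m: -9.9 × 0.9 km = -8.91°C, so T = 16.69°C.
Saturated to 4800 m: -6.5 × 2.5 km = -16.25°C, so T = 0.44°C.
Dry descent to 2500 m: +9.9 × 2.3 km = +22.77°C, so T = 23.21°C.
Net change vs windward start: 23.21 − 25.6 = -2.39°C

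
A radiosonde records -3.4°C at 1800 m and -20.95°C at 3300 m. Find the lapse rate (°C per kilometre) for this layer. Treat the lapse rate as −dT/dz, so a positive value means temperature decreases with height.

Γ = −ΔT/Δz = (-3.4 − (-20.95)) / (3300 − 1800) m
  = 17.55°C / 1.5 km = 11.7°C/km

11.7°C/km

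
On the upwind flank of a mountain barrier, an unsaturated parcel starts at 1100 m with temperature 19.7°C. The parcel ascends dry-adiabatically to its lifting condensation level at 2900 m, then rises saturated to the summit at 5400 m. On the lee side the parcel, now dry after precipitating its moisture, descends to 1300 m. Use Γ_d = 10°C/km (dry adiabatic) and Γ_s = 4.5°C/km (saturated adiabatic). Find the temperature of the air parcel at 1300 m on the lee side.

1100–2900 m, dry: Δz = 1.8 km ⇒ ΔT = -18°C; T = 1.7°C
2900–5400 m, saturated: Δz = 2.5 km ⇒ ΔT = -11.25°C; T = -9.55°C
5400–1300 m, dry descent: Δz = 4.1 km ⇒ ΔT = +41°C; T = 31.45°C

31.45°C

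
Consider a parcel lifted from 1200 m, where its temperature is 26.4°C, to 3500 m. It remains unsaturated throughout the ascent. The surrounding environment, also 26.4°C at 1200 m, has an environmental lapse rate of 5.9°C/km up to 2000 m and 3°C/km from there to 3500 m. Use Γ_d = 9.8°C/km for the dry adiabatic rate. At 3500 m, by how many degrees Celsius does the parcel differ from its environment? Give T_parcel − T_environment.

-13.32°C (parcel cooler than environment)

Parcel:
  Dry to 3500 m: -9.8 × 2.3 km = -22.54°C, so T = 3.86°C.
Environment:
  Environment, lower layer to 2000 m: -5.9 × 0.8 km = -4.72°C, so T = 21.68°C.
  Environment, upper layer to 3500 m: -3 × 1.5 km = -4.5°C, so T = 17.18°C.
T_parcel − T_env = 3.86 − 17.18 = -13.32°C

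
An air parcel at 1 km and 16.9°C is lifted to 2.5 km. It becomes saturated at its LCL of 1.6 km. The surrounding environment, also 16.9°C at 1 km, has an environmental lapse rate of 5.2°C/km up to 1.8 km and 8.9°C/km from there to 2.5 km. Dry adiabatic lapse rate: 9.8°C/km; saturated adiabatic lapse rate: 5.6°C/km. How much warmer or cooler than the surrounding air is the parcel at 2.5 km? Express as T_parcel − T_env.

Parcel:
  1000–1600 m, dry: Δz = 0.6 km ⇒ ΔT = -5.88°C; T = 11.02°C
  1600–2500 m, saturated: Δz = 0.9 km ⇒ ΔT = -5.04°C; T = 5.98°C
Environment:
  1000–1800 m, environment, lower layer: Δz = 0.8 km ⇒ ΔT = -4.16°C; T = 12.74°C
  1800–2500 m, environment, upper layer: Δz = 0.7 km ⇒ ΔT = -6.23°C; T = 6.51°C
T_parcel − T_env = 5.98 − 6.51 = -0.53°C

-0.53°C (parcel cooler than environment)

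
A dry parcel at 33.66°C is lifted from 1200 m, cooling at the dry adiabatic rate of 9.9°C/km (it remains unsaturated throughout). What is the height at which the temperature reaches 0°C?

4600 m

Height above start = (33.66 − 0) / 9.9 = 3.4 km
Altitude = 1200 m + 3400 m = 4600 m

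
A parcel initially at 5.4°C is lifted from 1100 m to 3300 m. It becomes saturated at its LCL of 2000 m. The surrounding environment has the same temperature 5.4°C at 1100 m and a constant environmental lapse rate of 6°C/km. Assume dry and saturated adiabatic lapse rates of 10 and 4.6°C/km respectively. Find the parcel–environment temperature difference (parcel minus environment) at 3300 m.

Parcel:
  1100 → 2000 m (dry, 10°C/km): ΔT = -10 × 0.9 = -9°C → T = -3.6°C
  2000 → 3300 m (saturated, 4.6°C/km): ΔT = -4.6 × 1.3 = -5.98°C → T = -9.58°C
Environment:
  1100 → 3300 m (environment, 6°C/km): ΔT = -6 × 2.2 = -13.2°C → T = -7.8°C
T_parcel − T_env = -9.58 − (-7.8) = -1.78°C

-1.78°C (parcel cooler than environment)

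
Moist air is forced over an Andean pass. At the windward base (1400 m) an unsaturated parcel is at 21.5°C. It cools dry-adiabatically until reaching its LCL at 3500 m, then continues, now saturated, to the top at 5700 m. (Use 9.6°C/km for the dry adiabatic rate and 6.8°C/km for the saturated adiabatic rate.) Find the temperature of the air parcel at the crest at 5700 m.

From 1400 m to 3500 m (dry): cools by 9.6 × 2.1 = 20.16°C, giving 1.34°C.
From 3500 m to 5700 m (saturated): cools by 6.8 × 2.2 = 14.96°C, giving -13.62°C.

-13.62°C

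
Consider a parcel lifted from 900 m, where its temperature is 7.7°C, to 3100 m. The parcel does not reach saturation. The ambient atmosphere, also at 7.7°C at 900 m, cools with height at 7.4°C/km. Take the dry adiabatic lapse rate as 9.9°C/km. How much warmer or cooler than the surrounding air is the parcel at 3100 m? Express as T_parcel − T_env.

Parcel:
  From 900 m to 3100 m (dry): cools by 9.9 × 2.2 = 21.78°C, giving -14.08°C.
Environment:
  From 900 m to 3100 m (environment): cools by 7.4 × 2.2 = 16.28°C, giving -8.58°C.
T_parcel − T_env = -14.08 − (-8.58) = -5.5°C

-5.5°C (parcel cooler than environment)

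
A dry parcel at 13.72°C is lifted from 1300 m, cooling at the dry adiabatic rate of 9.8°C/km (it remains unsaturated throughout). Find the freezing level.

2700 m

Height above start = (13.72 − 0) / 9.8 = 1.4 km
Altitude = 1300 m + 1400 m = 2700 m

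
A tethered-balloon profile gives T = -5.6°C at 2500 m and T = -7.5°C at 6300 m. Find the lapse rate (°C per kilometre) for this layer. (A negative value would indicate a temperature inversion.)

0.5°C/km

Γ = −ΔT/Δz = (-5.6 − (-7.5)) / (6300 − 2500) m
  = 1.9°C / 3.8 km = 0.5°C/km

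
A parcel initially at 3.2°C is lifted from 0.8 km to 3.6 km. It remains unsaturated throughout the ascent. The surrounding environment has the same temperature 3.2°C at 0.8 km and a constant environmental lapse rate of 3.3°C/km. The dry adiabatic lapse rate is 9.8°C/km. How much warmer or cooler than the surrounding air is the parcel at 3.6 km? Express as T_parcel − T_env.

-18.2°C (parcel cooler than environment)

Parcel:
  800 → 3600 m (dry, 9.8°C/km): ΔT = -9.8 × 2.8 = -27.44°C → T = -24.24°C
Environment:
  800 → 3600 m (environment, 3.3°C/km): ΔT = -3.3 × 2.8 = -9.24°C → T = -6.04°C
T_parcel − T_env = -24.24 − (-6.04) = -18.2°C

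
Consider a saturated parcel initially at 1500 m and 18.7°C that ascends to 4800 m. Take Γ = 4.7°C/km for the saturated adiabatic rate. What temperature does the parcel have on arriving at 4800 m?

1500–4800 m, saturated adiabatic: Δz = 3.3 km ⇒ ΔT = -15.51°C; T = 3.19°C

3.19°C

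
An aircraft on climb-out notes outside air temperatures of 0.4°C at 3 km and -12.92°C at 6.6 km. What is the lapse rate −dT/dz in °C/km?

3.7°C/km

Γ = −ΔT/Δz = (0.4 − (-12.92)) / (6600 − 3000) m
  = 13.32°C / 3.6 km = 3.7°C/km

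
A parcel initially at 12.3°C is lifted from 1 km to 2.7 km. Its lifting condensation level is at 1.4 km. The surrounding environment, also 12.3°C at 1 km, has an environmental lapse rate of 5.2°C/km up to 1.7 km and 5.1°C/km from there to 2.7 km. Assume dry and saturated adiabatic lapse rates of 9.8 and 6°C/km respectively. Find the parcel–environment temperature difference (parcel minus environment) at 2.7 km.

-2.98°C (parcel cooler than environment)

Parcel:
  From 1000 m to 1400 m (dry): cools by 9.8 × 0.4 = 3.92°C, giving 8.38°C.
  From 1400 m to 2700 m (saturated): cools by 6 × 1.3 = 7.8°C, giving 0.58°C.
Environment:
  From 1000 m to 1700 m (environment, lower layer): cools by 5.2 × 0.7 = 3.64°C, giving 8.66°C.
  From 1700 m to 2700 m (environment, upper layer): cools by 5.1 × 1 = 5.1°C, giving 3.56°C.
T_parcel − T_env = 0.58 − 3.56 = -2.98°C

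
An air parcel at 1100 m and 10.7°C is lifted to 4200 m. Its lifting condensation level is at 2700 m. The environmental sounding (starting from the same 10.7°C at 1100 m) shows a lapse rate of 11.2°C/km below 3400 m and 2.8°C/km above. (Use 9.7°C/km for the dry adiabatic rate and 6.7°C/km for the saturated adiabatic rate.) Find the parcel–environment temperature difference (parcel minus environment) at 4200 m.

Parcel:
  1100 → 2700 m (dry, 9.7°C/km): ΔT = -9.7 × 1.6 = -15.52°C → T = -4.82°C
  2700 → 4200 m (saturated, 6.7°C/km): ΔT = -6.7 × 1.5 = -10.05°C → T = -14.87°C
Environment:
  1100 → 3400 m (environment, lower layer, 11.2°C/km): ΔT = -11.2 × 2.3 = -25.76°C → T = -15.06°C
  3400 → 4200 m (environment, upper layer, 2.8°C/km): ΔT = -2.8 × 0.8 = -2.24°C → T = -17.3°C
T_parcel − T_env = -14.87 − (-17.3) = +2.43°C

+2.43°C (parcel warmer than environment)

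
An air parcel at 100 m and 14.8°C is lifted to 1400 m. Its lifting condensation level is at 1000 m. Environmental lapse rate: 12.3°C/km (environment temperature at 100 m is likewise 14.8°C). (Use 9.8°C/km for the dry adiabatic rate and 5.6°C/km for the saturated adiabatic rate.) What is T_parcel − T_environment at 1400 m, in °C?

+4.93°C (parcel warmer than environment)

Parcel:
  From 100 m to 1000 m (dry): cools by 9.8 × 0.9 = 8.82°C, giving 5.98°C.
  From 1000 m to 1400 m (saturated): cools by 5.6 × 0.4 = 2.24°C, giving 3.74°C.
Environment:
  From 100 m to 1400 m (environment): cools by 12.3 × 1.3 = 15.99°C, giving -1.19°C.
T_parcel − T_env = 3.74 − (-1.19) = +4.93°C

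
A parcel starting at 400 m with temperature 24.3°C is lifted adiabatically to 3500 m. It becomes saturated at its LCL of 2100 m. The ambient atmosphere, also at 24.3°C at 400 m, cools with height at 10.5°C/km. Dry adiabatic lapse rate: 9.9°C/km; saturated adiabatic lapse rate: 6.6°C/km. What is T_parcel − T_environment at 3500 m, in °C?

+6.48°C (parcel warmer than environment)

Parcel:
  400 → 2100 m (dry, 9.9°C/km): ΔT = -9.9 × 1.7 = -16.83°C → T = 7.47°C
  2100 → 3500 m (saturated, 6.6°C/km): ΔT = -6.6 × 1.4 = -9.24°C → T = -1.77°C
Environment:
  400 → 3500 m (environment, 10.5°C/km): ΔT = -10.5 × 3.1 = -32.55°C → T = -8.25°C
T_parcel − T_env = -1.77 − (-8.25) = +6.48°C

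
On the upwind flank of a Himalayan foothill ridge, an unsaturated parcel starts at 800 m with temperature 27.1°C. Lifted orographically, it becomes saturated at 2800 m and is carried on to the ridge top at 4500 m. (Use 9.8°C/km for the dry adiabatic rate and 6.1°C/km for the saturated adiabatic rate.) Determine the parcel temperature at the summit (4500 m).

-2.87°C

800–2800 m, dry: Δz = 2 km ⇒ ΔT = -19.6°C; T = 7.5°C
2800–4500 m, saturated: Δz = 1.7 km ⇒ ΔT = -10.37°C; T = -2.87°C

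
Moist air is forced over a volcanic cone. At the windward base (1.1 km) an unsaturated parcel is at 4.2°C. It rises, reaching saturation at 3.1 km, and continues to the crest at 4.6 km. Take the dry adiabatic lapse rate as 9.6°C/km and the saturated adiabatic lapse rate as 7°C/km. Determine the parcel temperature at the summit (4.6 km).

-25.5°C

1100–3100 m, dry: Δz = 2 km ⇒ ΔT = -19.2°C; T = -15°C
3100–4600 m, saturated: Δz = 1.5 km ⇒ ΔT = -10.5°C; T = -25.5°C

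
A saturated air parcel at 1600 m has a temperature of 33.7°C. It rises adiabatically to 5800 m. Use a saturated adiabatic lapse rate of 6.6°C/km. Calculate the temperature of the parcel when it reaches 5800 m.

5.98°C

Saturated adiabatic to 5800 m: -6.6 × 4.2 km = -27.72°C, so T = 5.98°C.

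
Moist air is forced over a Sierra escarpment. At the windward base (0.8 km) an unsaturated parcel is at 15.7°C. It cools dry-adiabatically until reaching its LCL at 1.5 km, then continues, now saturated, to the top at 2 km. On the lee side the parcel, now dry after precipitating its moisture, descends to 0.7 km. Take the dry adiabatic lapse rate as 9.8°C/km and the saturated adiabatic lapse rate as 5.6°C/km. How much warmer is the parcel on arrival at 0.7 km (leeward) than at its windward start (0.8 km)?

+3.08°C

800 → 1500 m (dry, 9.8°C/km): ΔT = -9.8 × 0.7 = -6.86°C → T = 8.84°C
1500 → 2000 m (saturated, 5.6°C/km): ΔT = -5.6 × 0.5 = -2.8°C → T = 6.04°C
2000 → 700 m (dry descent, 9.8°C/km): ΔT = +9.8 × 1.3 = +12.74°C → T = 18.78°C
Net change vs windward start: 18.78 − 15.7 = +3.08°C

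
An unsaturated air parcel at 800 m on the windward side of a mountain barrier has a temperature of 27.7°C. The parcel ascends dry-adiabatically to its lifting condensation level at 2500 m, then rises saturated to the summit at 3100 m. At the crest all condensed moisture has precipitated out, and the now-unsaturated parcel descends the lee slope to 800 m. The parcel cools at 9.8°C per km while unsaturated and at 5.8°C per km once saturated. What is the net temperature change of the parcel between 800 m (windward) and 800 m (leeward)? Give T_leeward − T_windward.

+2.4°C

Dry to 2500 m: -9.8 × 1.7 km = -16.66°C, so T = 11.04°C.
Saturated to 3100 m: -5.8 × 0.6 km = -3.48°C, so T = 7.56°C.
Dry descent to 800 m: +9.8 × 2.3 km = +22.54°C, so T = 30.1°C.
Net change vs windward start: 30.1 − 27.7 = +2.4°C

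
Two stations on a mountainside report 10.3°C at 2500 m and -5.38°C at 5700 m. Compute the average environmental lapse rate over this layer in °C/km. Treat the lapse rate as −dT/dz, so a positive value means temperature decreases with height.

Γ = −ΔT/Δz = (10.3 − (-5.38)) / (5700 − 2500) m
  = 15.68°C / 3.2 km = 4.9°C/km

4.9°C/km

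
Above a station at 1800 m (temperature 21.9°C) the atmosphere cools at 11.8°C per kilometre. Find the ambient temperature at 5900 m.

1800–5900 m, environmental: Δz = 4.1 km ⇒ ΔT = -48.38°C; T = -26.48°C

-26.48°C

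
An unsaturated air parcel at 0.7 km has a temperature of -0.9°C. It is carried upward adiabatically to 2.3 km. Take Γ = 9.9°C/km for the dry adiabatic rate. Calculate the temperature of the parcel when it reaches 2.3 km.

From 700 m to 2300 m (dry adiabatic): cools by 9.9 × 1.6 = 15.84°C, giving -16.74°C.

-16.74°C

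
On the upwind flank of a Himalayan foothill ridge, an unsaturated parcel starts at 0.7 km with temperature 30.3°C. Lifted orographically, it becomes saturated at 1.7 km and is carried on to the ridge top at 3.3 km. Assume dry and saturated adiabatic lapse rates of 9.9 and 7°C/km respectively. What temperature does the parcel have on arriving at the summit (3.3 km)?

9.2°C

700 → 1700 m (dry, 9.9°C/km): ΔT = -9.9 × 1 = -9.9°C → T = 20.4°C
1700 → 3300 m (saturated, 7°C/km): ΔT = -7 × 1.6 = -11.2°C → T = 9.2°C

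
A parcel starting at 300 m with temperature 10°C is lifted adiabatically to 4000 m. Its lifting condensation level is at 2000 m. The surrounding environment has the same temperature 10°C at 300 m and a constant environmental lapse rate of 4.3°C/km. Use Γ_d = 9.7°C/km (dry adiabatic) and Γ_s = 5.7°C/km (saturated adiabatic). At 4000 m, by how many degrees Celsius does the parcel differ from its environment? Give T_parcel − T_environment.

-11.98°C (parcel cooler than environment)

Parcel:
  Dry to 2000 m: -9.7 × 1.7 km = -16.49°C, so T = -6.49°C.
  Saturated to 4000 m: -5.7 × 2 km = -11.4°C, so T = -17.89°C.
Environment:
  Environment to 4000 m: -4.3 × 3.7 km = -15.91°C, so T = -5.91°C.
T_parcel − T_env = -17.89 − (-5.91) = -11.98°C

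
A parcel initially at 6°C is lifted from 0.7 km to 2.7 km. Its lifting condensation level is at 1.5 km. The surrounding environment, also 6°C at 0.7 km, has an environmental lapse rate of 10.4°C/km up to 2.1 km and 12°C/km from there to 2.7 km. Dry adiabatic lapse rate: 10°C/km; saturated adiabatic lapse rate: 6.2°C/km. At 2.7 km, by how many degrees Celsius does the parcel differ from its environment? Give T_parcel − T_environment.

Parcel:
  Dry to 1500 m: -10 × 0.8 km = -8°C, so T = -2°C.
  Saturated to 2700 m: -6.2 × 1.2 km = -7.44°C, so T = -9.44°C.
Environment:
  Environment, lower layer to 2100 m: -10.4 × 1.4 km = -14.56°C, so T = -8.56°C.
  Environment, upper layer to 2700 m: -12 × 0.6 km = -7.2°C, so T = -15.76°C.
T_parcel − T_env = -9.44 − (-15.76) = +6.32°C

+6.32°C (parcel warmer than environment)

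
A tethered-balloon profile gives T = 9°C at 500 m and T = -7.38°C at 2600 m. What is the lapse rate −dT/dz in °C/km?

7.8°C/km

Γ = −ΔT/Δz = (9 − (-7.38)) / (2600 − 500) m
  = 16.38°C / 2.1 km = 7.8°C/km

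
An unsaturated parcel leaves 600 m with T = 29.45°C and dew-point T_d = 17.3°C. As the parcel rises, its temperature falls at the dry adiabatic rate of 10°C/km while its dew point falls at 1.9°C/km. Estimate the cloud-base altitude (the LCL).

T and T_d converge at 10 − 1.9 = 8.1°C per km
Height above start = (29.45 − 17.3) / 8.1 = 1.5 km
LCL altitude = 600 m + 1500 m = 2100 m

2100 m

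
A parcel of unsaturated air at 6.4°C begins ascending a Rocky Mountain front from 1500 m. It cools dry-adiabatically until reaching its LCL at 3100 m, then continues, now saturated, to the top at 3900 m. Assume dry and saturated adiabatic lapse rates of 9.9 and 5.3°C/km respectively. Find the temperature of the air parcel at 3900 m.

1500–3100 m, dry: Δz = 1.6 km ⇒ ΔT = -15.84°C; T = -9.44°C
3100–3900 m, saturated: Δz = 0.8 km ⇒ ΔT = -4.24°C; T = -13.68°C

-13.68°C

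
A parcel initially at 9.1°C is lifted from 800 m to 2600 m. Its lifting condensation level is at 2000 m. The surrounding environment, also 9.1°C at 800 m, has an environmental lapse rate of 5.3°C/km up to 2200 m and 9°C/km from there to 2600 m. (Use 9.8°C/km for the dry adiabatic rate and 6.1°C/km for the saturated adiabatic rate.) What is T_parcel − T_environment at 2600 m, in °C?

-4.4°C (parcel cooler than environment)

Parcel:
  Dry to 2000 m: -9.8 × 1.2 km = -11.76°C, so T = -2.66°C.
  Saturated to 2600 m: -6.1 × 0.6 km = -3.66°C, so T = -6.32°C.
Environment:
  Environment, lower layer to 2200 m: -5.3 × 1.4 km = -7.42°C, so T = 1.68°C.
  Environment, upper layer to 2600 m: -9 × 0.4 km = -3.6°C, so T = -1.92°C.
T_parcel − T_env = -6.32 − (-1.92) = -4.4°C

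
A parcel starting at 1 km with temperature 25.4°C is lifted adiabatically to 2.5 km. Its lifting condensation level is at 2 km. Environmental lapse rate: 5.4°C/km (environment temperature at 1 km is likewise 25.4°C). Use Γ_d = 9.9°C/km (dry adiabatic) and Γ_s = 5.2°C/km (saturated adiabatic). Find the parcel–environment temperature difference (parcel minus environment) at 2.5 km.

-4.4°C (parcel cooler than environment)

Parcel:
  From 1000 m to 2000 m (dry): cools by 9.9 × 1 = 9.9°C, giving 15.5°C.
  From 2000 m to 2500 m (saturated): cools by 5.2 × 0.5 = 2.6°C, giving 12.9°C.
Environment:
  From 1000 m to 2500 m (environment): cools by 5.4 × 1.5 = 8.1°C, giving 17.3°C.
T_parcel − T_env = 12.9 − 17.3 = -4.4°C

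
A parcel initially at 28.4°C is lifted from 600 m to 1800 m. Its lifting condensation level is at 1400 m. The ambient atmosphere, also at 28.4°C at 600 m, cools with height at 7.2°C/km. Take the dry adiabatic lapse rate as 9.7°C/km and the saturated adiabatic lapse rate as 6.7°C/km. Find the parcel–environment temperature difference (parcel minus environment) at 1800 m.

Parcel:
  Dry to 1400 m: -9.7 × 0.8 km = -7.76°C, so T = 20.64°C.
  Saturated to 1800 m: -6.7 × 0.4 km = -2.68°C, so T = 17.96°C.
Environment:
  Environment to 1800 m: -7.2 × 1.2 km = -8.64°C, so T = 19.76°C.
T_parcel − T_env = 17.96 − 19.76 = -1.8°C

-1.8°C (parcel cooler than environment)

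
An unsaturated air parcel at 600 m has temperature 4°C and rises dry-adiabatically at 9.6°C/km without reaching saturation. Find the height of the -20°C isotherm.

Height above start = (4 − (-20)) / 9.6 = 2.5 km
Altitude = 600 m + 2500 m = 3100 m

3100 m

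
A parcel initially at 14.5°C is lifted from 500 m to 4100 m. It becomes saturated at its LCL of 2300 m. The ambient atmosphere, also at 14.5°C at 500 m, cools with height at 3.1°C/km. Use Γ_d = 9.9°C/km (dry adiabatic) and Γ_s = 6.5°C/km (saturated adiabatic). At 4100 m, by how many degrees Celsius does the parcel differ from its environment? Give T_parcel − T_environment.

Parcel:
  Dry to 2300 m: -9.9 × 1.8 km = -17.82°C, so T = -3.32°C.
  Saturated to 4100 m: -6.5 × 1.8 km = -11.7°C, so T = -15.02°C.
Environment:
  Environment to 4100 m: -3.1 × 3.6 km = -11.16°C, so T = 3.34°C.
T_parcel − T_env = -15.02 − 3.34 = -18.36°C

-18.36°C (parcel cooler than environment)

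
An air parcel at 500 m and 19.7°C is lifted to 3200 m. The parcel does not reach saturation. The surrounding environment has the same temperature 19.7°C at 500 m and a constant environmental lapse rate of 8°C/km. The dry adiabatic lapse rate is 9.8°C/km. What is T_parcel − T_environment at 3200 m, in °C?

Parcel:
  From 500 m to 3200 m (dry): cools by 9.8 × 2.7 = 26.46°C, giving -6.76°C.
Environment:
  From 500 m to 3200 m (environment): cools by 8 × 2.7 = 21.6°C, giving -1.9°C.
T_parcel − T_env = -6.76 − (-1.9) = -4.86°C

-4.86°C (parcel cooler than environment)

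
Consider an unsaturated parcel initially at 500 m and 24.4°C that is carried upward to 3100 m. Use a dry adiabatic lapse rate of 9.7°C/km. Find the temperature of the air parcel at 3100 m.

500 → 3100 m (dry adiabatic, 9.7°C/km): ΔT = -9.7 × 2.6 = -25.22°C → T = -0.82°C

-0.82°C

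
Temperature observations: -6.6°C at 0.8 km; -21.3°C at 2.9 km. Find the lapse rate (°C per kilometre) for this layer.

7°C/km

Γ = −ΔT/Δz = (-6.6 − (-21.3)) / (2900 − 800) m
  = 14.7°C / 2.1 km = 7°C/km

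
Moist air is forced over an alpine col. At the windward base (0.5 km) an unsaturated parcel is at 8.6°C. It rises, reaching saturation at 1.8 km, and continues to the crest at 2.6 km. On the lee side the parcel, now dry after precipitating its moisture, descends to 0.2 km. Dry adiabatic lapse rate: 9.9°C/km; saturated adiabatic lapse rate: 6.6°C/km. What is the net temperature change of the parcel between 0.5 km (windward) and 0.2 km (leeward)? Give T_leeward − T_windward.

+5.61°C

Dry to 1800 m: -9.9 × 1.3 km = -12.87°C, so T = -4.27°C.
Saturated to 2600 m: -6.6 × 0.8 km = -5.28°C, so T = -9.55°C.
Dry descent to 200 m: +9.9 × 2.4 km = +23.76°C, so T = 14.21°C.
Net change vs windward start: 14.21 − 8.6 = +5.61°C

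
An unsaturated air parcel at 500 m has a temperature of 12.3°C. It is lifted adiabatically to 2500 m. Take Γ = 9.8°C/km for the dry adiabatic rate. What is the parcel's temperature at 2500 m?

-7.3°C

Dry adiabatic to 2500 m: -9.8 × 2 km = -19.6°C, so T = -7.3°C.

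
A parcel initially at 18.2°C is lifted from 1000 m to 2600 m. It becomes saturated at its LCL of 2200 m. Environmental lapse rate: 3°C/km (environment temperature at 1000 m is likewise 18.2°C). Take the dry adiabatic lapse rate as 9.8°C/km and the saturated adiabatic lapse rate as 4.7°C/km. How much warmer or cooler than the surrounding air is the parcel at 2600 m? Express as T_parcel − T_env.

-8.84°C (parcel cooler than environment)

Parcel:
  1000–2200 m, dry: Δz = 1.2 km ⇒ ΔT = -11.76°C; T = 6.44°C
  2200–2600 m, saturated: Δz = 0.4 km ⇒ ΔT = -1.88°C; T = 4.56°C
Environment:
  1000–2600 m, environment: Δz = 1.6 km ⇒ ΔT = -4.8°C; T = 13.4°C
T_parcel − T_env = 4.56 − 13.4 = -8.84°C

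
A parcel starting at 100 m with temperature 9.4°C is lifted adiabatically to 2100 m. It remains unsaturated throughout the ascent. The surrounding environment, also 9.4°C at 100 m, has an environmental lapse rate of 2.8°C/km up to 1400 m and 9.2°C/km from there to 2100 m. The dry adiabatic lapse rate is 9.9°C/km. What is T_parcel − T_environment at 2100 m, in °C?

-9.72°C (parcel cooler than environment)

Parcel:
  100–2100 m, dry: Δz = 2 km ⇒ ΔT = -19.8°C; T = -10.4°C
Environment:
  100–1400 m, environment, lower layer: Δz = 1.3 km ⇒ ΔT = -3.64°C; T = 5.76°C
  1400–2100 m, environment, upper layer: Δz = 0.7 km ⇒ ΔT = -6.44°C; T = -0.68°C
T_parcel − T_env = -10.4 − (-0.68) = -9.72°C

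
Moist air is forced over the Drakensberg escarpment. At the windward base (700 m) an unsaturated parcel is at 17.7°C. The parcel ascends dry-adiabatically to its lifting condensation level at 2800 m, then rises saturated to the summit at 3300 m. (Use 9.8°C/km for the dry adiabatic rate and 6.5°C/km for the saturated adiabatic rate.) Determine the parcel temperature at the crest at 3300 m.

-6.13°C

700–2800 m, dry: Δz = 2.1 km ⇒ ΔT = -20.58°C; T = -2.88°C
2800–3300 m, saturated: Δz = 0.5 km ⇒ ΔT = -3.25°C; T = -6.13°C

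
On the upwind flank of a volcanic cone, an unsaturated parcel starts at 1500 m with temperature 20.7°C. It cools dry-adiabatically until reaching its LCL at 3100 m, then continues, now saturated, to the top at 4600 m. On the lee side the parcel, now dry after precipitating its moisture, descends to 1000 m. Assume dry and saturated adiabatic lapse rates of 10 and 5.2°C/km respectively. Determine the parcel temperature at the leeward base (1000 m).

32.9°C

1500–3100 m, dry: Δz = 1.6 km ⇒ ΔT = -16°C; T = 4.7°C
3100–4600 m, saturated: Δz = 1.5 km ⇒ ΔT = -7.8°C; T = -3.1°C
4600–1000 m, dry descent: Δz = 3.6 km ⇒ ΔT = +36°C; T = 32.9°C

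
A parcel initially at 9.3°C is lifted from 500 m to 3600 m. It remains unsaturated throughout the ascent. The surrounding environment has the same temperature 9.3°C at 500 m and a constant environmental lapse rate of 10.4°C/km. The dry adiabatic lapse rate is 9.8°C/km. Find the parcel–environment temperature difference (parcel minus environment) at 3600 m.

Parcel:
  Dry to 3600 m: -9.8 × 3.1 km = -30.38°C, so T = -21.08°C.
Environment:
  Environment to 3600 m: -10.4 × 3.1 km = -32.24°C, so T = -22.94°C.
T_parcel − T_env = -21.08 − (-22.94) = +1.86°C

+1.86°C (parcel warmer than environment)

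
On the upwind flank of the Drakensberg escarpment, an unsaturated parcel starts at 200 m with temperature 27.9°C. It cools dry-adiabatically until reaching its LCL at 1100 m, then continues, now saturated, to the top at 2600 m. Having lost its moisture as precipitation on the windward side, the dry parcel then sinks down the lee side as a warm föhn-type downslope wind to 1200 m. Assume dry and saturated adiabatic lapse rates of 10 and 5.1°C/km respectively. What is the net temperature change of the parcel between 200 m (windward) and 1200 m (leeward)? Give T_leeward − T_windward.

Dry to 1100 m: -10 × 0.9 km = -9°C, so T = 18.9°C.
Saturated to 2600 m: -5.1 × 1.5 km = -7.65°C, so T = 11.25°C.
Dry descent to 1200 m: +10 × 1.4 km = +14°C, so T = 25.25°C.
Net change vs windward start: 25.25 − 27.9 = -2.65°C

-2.65°C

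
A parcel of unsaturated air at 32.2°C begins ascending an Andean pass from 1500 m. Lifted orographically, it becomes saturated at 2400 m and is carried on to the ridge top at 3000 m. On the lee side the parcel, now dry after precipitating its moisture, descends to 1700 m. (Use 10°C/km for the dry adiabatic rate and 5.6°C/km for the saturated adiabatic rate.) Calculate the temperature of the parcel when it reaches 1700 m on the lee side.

1500 → 2400 m (dry, 10°C/km): ΔT = -10 × 0.9 = -9°C → T = 23.2°C
2400 → 3000 m (saturated, 5.6°C/km): ΔT = -5.6 × 0.6 = -3.36°C → T = 19.84°C
3000 → 1700 m (dry descent, 10°C/km): ΔT = +10 × 1.3 = +13°C → T = 32.84°C

32.84°C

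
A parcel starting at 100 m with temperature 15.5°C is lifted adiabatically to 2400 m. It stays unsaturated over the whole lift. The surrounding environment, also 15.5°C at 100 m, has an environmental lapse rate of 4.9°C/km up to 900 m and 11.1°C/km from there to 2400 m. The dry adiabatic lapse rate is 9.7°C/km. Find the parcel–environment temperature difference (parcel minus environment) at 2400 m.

-1.74°C (parcel cooler than environment)

Parcel:
  100 → 2400 m (dry, 9.7°C/km): ΔT = -9.7 × 2.3 = -22.31°C → T = -6.81°C
Environment:
  100 → 900 m (environment, lower layer, 4.9°C/km): ΔT = -4.9 × 0.8 = -3.92°C → T = 11.58°C
  900 → 2400 m (environment, upper layer, 11.1°C/km): ΔT = -11.1 × 1.5 = -16.65°C → T = -5.07°C
T_parcel − T_env = -6.81 − (-5.07) = -1.74°C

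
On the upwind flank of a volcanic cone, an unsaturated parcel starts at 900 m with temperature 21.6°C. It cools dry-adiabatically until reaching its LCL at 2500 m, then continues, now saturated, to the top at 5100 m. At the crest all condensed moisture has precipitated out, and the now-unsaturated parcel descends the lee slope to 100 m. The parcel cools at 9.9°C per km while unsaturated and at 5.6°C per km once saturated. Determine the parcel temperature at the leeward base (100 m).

40.7°C

Dry to 2500 m: -9.9 × 1.6 km = -15.84°C, so T = 5.76°C.
Saturated to 5100 m: -5.6 × 2.6 km = -14.56°C, so T = -8.8°C.
Dry descent to 100 m: +9.9 × 5 km = +49.5°C, so T = 40.7°C.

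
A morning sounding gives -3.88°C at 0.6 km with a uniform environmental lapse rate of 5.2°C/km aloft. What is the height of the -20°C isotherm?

Height above start = (-3.88 − (-20)) / 5.2 = 3.1 km
Altitude = 600 m + 3100 m = 3700 m

3.7 km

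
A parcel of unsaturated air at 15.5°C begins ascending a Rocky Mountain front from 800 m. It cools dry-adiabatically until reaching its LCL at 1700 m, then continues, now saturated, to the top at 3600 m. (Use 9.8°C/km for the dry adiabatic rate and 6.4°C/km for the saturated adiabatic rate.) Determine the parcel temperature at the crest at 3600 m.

-5.48°C

From 800 m to 1700 m (dry): cools by 9.8 × 0.9 = 8.82°C, giving 6.68°C.
From 1700 m to 3600 m (saturated): cools by 6.4 × 1.9 = 12.16°C, giving -5.48°C.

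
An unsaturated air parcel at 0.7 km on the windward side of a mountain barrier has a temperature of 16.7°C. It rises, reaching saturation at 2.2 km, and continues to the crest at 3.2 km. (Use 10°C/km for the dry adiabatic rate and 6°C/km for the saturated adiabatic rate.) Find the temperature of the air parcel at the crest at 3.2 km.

-4.3°C

From 700 m to 2200 m (dry): cools by 10 × 1.5 = 15°C, giving 1.7°C.
From 2200 m to 3200 m (saturated): cools by 6 × 1 = 6°C, giving -4.3°C.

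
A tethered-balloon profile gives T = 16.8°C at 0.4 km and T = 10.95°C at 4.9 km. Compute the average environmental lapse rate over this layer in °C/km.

1.3°C/km

Γ = −ΔT/Δz = (16.8 − 10.95) / (4900 − 400) m
  = 5.85°C / 4.5 km = 1.3°C/km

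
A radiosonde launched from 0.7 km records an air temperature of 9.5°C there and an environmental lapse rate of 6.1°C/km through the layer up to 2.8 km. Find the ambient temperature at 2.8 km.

-3.31°C

700 → 2800 m (environmental, 6.1°C/km): ΔT = -6.1 × 2.1 = -12.81°C → T = -3.31°C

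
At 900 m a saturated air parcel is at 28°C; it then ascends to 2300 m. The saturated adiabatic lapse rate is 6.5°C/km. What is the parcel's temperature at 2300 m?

18.9°C

Saturated adiabatic to 2300 m: -6.5 × 1.4 km = -9.1°C, so T = 18.9°C.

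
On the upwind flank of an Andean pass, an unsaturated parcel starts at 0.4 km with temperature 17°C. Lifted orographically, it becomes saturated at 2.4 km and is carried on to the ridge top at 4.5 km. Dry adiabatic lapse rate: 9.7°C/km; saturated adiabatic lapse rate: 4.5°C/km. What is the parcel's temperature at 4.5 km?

-11.85°C

Dry to 2400 m: -9.7 × 2 km = -19.4°C, so T = -2.4°C.
Saturated to 4500 m: -4.5 × 2.1 km = -9.45°C, so T = -11.85°C.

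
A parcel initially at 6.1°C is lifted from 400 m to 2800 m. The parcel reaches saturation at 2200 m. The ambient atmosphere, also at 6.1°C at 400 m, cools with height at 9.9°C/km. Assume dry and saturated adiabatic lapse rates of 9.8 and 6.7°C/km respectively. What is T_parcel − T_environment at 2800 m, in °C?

Parcel:
  Dry to 2200 m: -9.8 × 1.8 km = -17.64°C, so T = -11.54°C.
  Saturated to 2800 m: -6.7 × 0.6 km = -4.02°C, so T = -15.56°C.
Environment:
  Environment to 2800 m: -9.9 × 2.4 km = -23.76°C, so T = -17.66°C.
T_parcel − T_env = -15.56 − (-17.66) = +2.1°C

+2.1°C (parcel warmer than environment)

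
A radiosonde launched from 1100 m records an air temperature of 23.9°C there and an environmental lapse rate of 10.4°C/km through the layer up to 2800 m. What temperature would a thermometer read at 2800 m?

1100 → 2800 m (environmental, 10.4°C/km): ΔT = -10.4 × 1.7 = -17.68°C → T = 6.22°C

6.22°C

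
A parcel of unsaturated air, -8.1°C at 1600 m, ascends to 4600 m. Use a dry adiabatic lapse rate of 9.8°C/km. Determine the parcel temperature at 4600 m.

From 1600 m to 4600 m (dry adiabatic): cools by 9.8 × 3 = 29.4°C, giving -37.5°C.

-37.5°C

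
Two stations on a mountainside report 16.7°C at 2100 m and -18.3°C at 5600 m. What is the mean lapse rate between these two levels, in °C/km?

10°C/km

Γ = −ΔT/Δz = (16.7 − (-18.3)) / (5600 − 2100) m
  = 35°C / 3.5 km = 10°C/km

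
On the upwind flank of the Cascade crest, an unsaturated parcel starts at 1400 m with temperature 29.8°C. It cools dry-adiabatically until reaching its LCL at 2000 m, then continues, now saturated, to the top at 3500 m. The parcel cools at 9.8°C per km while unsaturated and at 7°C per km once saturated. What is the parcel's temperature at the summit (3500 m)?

13.42°C

1400 → 2000 m (dry, 9.8°C/km): ΔT = -9.8 × 0.6 = -5.88°C → T = 23.92°C
2000 → 3500 m (saturated, 7°C/km): ΔT = -7 × 1.5 = -10.5°C → T = 13.42°C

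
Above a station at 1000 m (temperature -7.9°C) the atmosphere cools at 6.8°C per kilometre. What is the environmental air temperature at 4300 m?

Environmental to 4300 m: -6.8 × 3.3 km = -22.44°C, so T = -30.34°C.

-30.34°C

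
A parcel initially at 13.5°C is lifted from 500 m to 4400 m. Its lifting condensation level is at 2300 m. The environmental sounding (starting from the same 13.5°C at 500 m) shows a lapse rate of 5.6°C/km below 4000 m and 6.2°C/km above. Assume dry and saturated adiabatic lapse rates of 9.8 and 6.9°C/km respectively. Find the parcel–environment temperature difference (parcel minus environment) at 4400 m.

-10.05°C (parcel cooler than environment)

Parcel:
  500 → 2300 m (dry, 9.8°C/km): ΔT = -9.8 × 1.8 = -17.64°C → T = -4.14°C
  2300 → 4400 m (saturated, 6.9°C/km): ΔT = -6.9 × 2.1 = -14.49°C → T = -18.63°C
Environment:
  500 → 4000 m (environment, lower layer, 5.6°C/km): ΔT = -5.6 × 3.5 = -19.6°C → T = -6.1°C
  4000 → 4400 m (environment, upper layer, 6.2°C/km): ΔT = -6.2 × 0.4 = -2.48°C → T = -8.58°C
T_parcel − T_env = -18.63 − (-8.58) = -10.05°C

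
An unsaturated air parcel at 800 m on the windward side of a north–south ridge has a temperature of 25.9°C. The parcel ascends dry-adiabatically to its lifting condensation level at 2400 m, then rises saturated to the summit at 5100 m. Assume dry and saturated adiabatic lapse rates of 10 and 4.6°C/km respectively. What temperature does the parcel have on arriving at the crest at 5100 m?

800 → 2400 m (dry, 10°C/km): ΔT = -10 × 1.6 = -16°C → T = 9.9°C
2400 → 5100 m (saturated, 4.6°C/km): ΔT = -4.6 × 2.7 = -12.42°C → T = -2.52°C

-2.52°C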